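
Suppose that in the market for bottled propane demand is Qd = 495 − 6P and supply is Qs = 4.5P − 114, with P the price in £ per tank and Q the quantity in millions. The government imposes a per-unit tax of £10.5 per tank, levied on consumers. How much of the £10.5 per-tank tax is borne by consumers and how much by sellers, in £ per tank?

Consumers bear £4.5 per tank; sellers bear £6 per tank.

Before the tax: set 495 − 6P = 4.5P − 114 → P* = £58, Q* = 147.
With the tax collected from consumers, demand (in seller-price terms) shifts: Qd = 495 − 6(P + 10.5).
New equilibrium: consumers pay £62.5, sellers receive £52, Q = 120. (Wedge: Pb − Ps = 10.5.)
Burden on consumers: £4.5; on sellers: £6. (They sum to £10.5.)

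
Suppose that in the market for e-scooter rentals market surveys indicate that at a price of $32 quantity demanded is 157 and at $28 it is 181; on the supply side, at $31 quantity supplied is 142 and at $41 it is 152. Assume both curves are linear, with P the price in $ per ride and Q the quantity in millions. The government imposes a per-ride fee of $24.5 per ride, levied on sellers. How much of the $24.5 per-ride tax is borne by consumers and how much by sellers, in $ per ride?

Consumers bear $3.5 per ride; sellers bear $21 per ride.

Demand slope: (181 − 157)/(28 − 32) = -6, so Qd = 349 − 6P.
Supply slope: (152 − 142)/(41 − 31) = 1, so Qs = P + 111.
Before the tax: set 349 − 6P = P + 111 → P* = $34, Q* = 145.
With the tax collected from sellers, supply shifts: Qs = (P − 24.5) + 111.
Solving gives Q = 124 with consumers paying $37.5 and sellers receiving $13 (the $24.5 wedge).
Burden on consumers: $3.5; on sellers: $21. (They sum to $24.5.)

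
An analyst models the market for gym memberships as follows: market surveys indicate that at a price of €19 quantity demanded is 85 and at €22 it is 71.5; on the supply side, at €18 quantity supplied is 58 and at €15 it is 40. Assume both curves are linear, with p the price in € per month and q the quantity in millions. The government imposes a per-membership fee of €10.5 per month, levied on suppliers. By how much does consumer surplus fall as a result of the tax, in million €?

Consumer surplus falls by €375 million.

Demand slope: (71.5 − 85)/(22 − 19) = -4.5, so qd = 170.5 − 4.5p.
Supply slope: (40 − 58)/(15 − 18) = 6, so qs = 6p − 50.
Before the tax: set 170.5 − 4.5p = 6p − 50 → p* = €21, q* = 76.
With the tax collected from suppliers, supply shifts: qs = 6(p − 10.5) − 50.
Solving gives q = 49 with buyers paying €27 and suppliers receiving €16.5 (the €10.5 wedge).
ΔCS is the trapezoid between Q = 49 and Q = 76 of height €6: ½ · (76 + 49) · 6 = €375.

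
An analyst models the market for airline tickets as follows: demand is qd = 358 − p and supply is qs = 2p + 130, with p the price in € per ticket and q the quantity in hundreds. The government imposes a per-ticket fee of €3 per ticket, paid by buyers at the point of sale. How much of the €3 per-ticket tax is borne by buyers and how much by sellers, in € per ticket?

Buyers bear €2 per ticket; sellers bear €1 per ticket.

Before the tax: set 358 − p = 2p + 130 → p* = €76, q* = 282.
With the tax collected from buyers, demand (in seller-price terms) shifts: qd = 358 − (p + 3).
Solving gives q = 280 with buyers paying €78 and sellers receiving €75 (the €3 wedge).
Burden on buyers: €2; on sellers: €1. (They sum to €3.)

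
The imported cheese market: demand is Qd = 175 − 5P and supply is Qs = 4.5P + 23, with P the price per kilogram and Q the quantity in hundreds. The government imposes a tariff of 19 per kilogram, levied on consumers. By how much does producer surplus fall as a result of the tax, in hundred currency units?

Producer surplus falls by 725 hundred.

Without the tax, 175 − 5P = 4.5P + 23 gives 9.5P = 152, so P* = 16 and Q* = 95.
With the tax collected from consumers, demand (in seller-price terms) shifts: Qd = 175 − 5(P + 19).
Solving gives Q = 50 with consumers paying 25 and producers receiving 6 (the 19 wedge).
ΔPS is the trapezoid between Q = 50 and Q = 95 of height 10: ½ · (95 + 50) · 10 = 725.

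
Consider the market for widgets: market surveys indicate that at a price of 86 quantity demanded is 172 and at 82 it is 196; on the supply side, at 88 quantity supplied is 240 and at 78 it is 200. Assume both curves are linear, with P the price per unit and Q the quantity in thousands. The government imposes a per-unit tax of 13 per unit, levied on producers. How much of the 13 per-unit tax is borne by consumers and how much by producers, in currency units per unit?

Consumers bear 5.2 per unit; producers bear 7.8 per unit.

Demand slope: (196 − 172)/(82 − 86) = -6, so Qd = 688 − 6P.
Supply slope: (200 − 240)/(78 − 88) = 4, so Qs = 4P − 112.
Without the tax, 688 − 6P = 4P − 112 gives 10P = 800, so P* = 80 and Q* = 208.
With the tax collected from producers, supply shifts: Qs = 4(P − 13) − 112.
New equilibrium: consumers pay 85.2, producers receive 72.2, Q = 176.8. (Wedge: Pb − Ps = 13.)
Burden on consumers: 5.2; on producers: 7.8. (They sum to 13.)
The less price-elastic side of the market bears the larger share of a per-unit tax.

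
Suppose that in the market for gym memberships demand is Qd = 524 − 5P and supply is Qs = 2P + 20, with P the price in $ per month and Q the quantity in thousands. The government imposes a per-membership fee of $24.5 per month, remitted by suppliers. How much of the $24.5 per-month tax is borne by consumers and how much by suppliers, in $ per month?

Before the tax: set 524 − 5P = 2P + 20 → P* = $72, Q* = 164.
With the tax collected from suppliers, supply shifts: Qs = 2(P − 24.5) + 20.
New equilibrium: consumers pay $79, suppliers receive $54.5, Q = 129. (Wedge: Pb − Ps = 24.5.)
Burden on consumers: $7; on suppliers: $17.5. (They sum to $24.5.)
The less price-elastic side of the market bears the larger share of a per-unit tax.

Consumers bear $7 per month; suppliers bear $17.5 per month.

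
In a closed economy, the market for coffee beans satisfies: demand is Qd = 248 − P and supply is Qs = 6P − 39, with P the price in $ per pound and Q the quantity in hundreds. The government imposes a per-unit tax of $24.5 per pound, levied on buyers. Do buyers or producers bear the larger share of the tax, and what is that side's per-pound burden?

Without the tax, 248 − P = 6P − 39 gives 7P = 287, so P* = $41 and Q* = 207.
With the tax collected from buyers, demand (in seller-price terms) shifts: Qd = 248 − (P + 24.5).
New equilibrium: buyers pay $62, producers receive $37.5, Q = 186. (Wedge: Pb − Ps = 24.5.)
Per-pound burden: buyers $21, producers $3.5.
Buyers take the larger share because demand is less price-elastic here (demand slope 1 vs supply slope 6).
The less price-elastic side of the market bears the larger share of a per-unit tax.

Buyers bear the larger share: $21 per pound.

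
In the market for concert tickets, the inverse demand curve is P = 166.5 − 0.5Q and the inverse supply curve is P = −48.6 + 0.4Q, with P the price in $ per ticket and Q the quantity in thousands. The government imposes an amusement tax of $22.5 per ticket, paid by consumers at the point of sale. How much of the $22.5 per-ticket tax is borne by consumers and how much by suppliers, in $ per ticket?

Inverting to Q(P) form: Qd = 333 − 2P; Qs = 2.5P + 121.5.
Without the tax, 333 − 2P = 2.5P + 121.5 gives 4.5P = 211.5, so P* = $47 and Q* = 239.
With the tax collected from consumers, demand (in seller-price terms) shifts: Qd = 333 − 2(P + 22.5).
Solving gives Q = 214 with consumers paying $59.5 and suppliers receiving $37 (the $22.5 wedge).
Burden on consumers: $12.5; on suppliers: $10. (They sum to $22.5.)

Consumers bear $12.5 per ticket; suppliers bear $10 per ticket.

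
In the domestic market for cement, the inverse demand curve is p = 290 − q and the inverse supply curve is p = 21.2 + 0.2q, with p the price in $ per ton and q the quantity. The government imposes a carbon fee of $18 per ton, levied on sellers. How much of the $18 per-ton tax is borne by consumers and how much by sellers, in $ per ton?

Rewrite in direct form: qd = 290 − p and qs = 5p − 106.
Before the tax: set 290 − p = 5p − 106 → p* = $66, q* = 224.
With the tax collected from sellers, supply shifts: qs = 5(p − 18) − 106.
Solving gives q = 209 with consumers paying $81 and sellers receiving $63 (the $18 wedge).
Burden on consumers: $15; on sellers: $3. (They sum to $18.)

Consumers bear $15 per ton; sellers bear $3 per ton.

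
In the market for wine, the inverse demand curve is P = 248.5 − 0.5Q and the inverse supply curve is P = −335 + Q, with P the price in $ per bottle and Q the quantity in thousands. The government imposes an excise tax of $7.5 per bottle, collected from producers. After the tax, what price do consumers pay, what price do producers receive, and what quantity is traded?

Inverting to Q(P) form: Qd = 497 − 2P; Qs = P + 335.
Before the tax: set 497 − 2P = P + 335 → P* = $54, Q* = 389.
With the tax collected from producers, supply shifts: Qs = (P − 7.5) + 335.
Solving gives Q = 384 with consumers paying $56.5 and producers receiving $49 (the $7.5 wedge).
The less price-elastic side of the market bears the larger share of a per-unit tax.

Consumers pay $56.5; producers receive $49; quantity = 384.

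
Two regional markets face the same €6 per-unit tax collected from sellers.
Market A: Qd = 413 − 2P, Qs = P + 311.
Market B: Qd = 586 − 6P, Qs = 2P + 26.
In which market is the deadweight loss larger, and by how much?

Market B, by €15.

Market A: pre-tax P* = €34, Q* = 345; post-tax Q = 341; deadweight loss = €12.
Market B: pre-tax P* = €70, Q* = 166; post-tax Q = 157; deadweight loss = €27.
Difference: €12 vs €27 → market B is larger by €15.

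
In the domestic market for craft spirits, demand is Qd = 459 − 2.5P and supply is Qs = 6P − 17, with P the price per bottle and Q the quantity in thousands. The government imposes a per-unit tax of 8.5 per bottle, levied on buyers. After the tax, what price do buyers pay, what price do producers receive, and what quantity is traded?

Buyers pay 62; producers receive 53.5; quantity = 304.

Before the tax: set 459 − 2.5P = 6P − 17 → P* = 56, Q* = 319.
With the tax collected from buyers, demand (in seller-price terms) shifts: Qd = 459 − 2.5(P + 8.5).
Solving gives Q = 304 with buyers paying 62 and producers receiving 53.5 (the 8.5 wedge).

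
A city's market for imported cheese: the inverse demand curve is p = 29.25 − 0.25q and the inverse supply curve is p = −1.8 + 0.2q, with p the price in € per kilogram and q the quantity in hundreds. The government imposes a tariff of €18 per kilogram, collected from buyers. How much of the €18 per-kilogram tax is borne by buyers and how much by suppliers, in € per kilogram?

Rewrite in direct form: qd = 117 − 4p and qs = 5p + 9.
Without the tax, 117 − 4p = 5p + 9 gives 9p = 108, so p* = €12 and q* = 69.
With the tax collected from buyers, demand (in seller-price terms) shifts: qd = 117 − 4(p + 18).
Solving gives q = 29 with buyers paying €22 and suppliers receiving €4 (the €18 wedge).
Burden on buyers: €10; on suppliers: €8. (They sum to €18.)
The less price-elastic side of the market bears the larger share of a per-unit tax.

Buyers bear €10 per kilogram; suppliers bear €8 per kilogram.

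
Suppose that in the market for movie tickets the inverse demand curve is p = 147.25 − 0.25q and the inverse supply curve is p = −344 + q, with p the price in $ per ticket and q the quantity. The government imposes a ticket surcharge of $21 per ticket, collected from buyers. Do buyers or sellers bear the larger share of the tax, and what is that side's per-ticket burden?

Inverting to q(p) form: qd = 589 − 4p; qs = p + 344.
Before the tax: set 589 − 4p = p + 344 → p* = $49, q* = 393.
With the tax collected from buyers, demand (in seller-price terms) shifts: qd = 589 − 4(p + 21).
Solving gives q = 376.2 with buyers paying $53.2 and sellers receiving $32.2 (the $21 wedge).
Per-ticket burden: buyers $4.2, sellers $16.8.
Sellers take the larger share because supply is less price-elastic here (demand slope 4 vs supply slope 1).

Sellers bear the larger share: $16.8 per ticket.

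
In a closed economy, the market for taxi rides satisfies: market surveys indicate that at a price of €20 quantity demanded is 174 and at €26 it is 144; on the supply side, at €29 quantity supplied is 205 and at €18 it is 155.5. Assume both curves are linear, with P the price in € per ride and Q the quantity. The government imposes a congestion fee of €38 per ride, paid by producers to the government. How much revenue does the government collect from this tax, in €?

Tax revenue = €3002.

Demand slope: (144 − 174)/(26 − 20) = -5, so Qd = 274 − 5P.
Supply slope: (155.5 − 205)/(18 − 29) = 4.5, so Qs = 4.5P + 74.5.
Before the tax: set 274 − 5P = 4.5P + 74.5 → P* = €21, Q* = 169.
With the tax collected from producers, supply shifts: Qs = 4.5(P − 38) + 74.5.
New equilibrium: buyers pay €39, producers receive €1, Q = 79. (Wedge: Pb − Ps = 38.)
Revenue = t · Q = 38 · 79 = €3002.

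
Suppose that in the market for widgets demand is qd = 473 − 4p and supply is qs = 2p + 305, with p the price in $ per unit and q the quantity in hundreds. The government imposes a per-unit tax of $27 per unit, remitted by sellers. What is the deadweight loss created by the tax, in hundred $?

Deadweight loss = $486 hundred.

Before the tax: set 473 − 4p = 2p + 305 → p* = $28, q* = 361.
With the tax collected from sellers, supply shifts: qs = 2(p − 27) + 305.
Solving gives q = 325 with buyers paying $37 and sellers receiving $10 (the $27 wedge).
Quantity falls by |ΔQ| = |361 − 325| = 36.
DWL = ½ · t · |ΔQ| = ½ · 27 · 36 = $486.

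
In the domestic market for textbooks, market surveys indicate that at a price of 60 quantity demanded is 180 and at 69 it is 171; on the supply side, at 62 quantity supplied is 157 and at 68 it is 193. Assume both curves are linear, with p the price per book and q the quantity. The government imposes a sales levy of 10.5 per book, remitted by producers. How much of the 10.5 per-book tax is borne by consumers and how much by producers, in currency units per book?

Demand slope: (171 − 180)/(69 − 60) = -1, so qd = 240 − p.
Supply slope: (193 − 157)/(68 − 62) = 6, so qs = 6p − 215.
Before the tax: set 240 − p = 6p − 215 → p* = 65, q* = 175.
With the tax collected from producers, supply shifts: qs = 6(p − 10.5) − 215.
Solving gives q = 166 with consumers paying 74 and producers receiving 63.5 (the 10.5 wedge).
Burden on consumers: 9; on producers: 1.5. (They sum to 10.5.)
The less price-elastic side of the market bears the larger share of a per-unit tax.

Consumers bear 9 per book; producers bear 1.5 per book.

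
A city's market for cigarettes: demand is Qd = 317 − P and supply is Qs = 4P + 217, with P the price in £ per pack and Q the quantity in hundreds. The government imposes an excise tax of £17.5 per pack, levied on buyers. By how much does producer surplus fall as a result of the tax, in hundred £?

Without the tax, 317 − P = 4P + 217 gives 5P = 100, so P* = £20 and Q* = 297.
With the tax collected from buyers, demand (in seller-price terms) shifts: Qd = 317 − (P + 17.5).
New equilibrium: buyers pay £34, sellers receive £16.5, Q = 283. (Wedge: Pb − Ps = 17.5.)
ΔPS is the trapezoid between Q = 283 and Q = 297 of height £3.5: ½ · (297 + 283) · 3.5 = £1015.

Producer surplus falls by £1015 hundred.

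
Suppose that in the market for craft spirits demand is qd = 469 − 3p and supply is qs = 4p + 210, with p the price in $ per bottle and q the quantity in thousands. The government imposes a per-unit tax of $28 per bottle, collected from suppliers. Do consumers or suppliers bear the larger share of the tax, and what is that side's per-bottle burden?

Consumers bear the larger share: $16 per bottle.

Before the tax: set 469 − 3p = 4p + 210 → p* = $37, q* = 358.
With the tax collected from suppliers, supply shifts: qs = 4(p − 28) + 210.
Solving gives q = 310 with consumers paying $53 and suppliers receiving $25 (the $28 wedge).
Per-bottle burden: consumers $16, suppliers $12.
Consumers take the larger share because demand is less price-elastic here (demand slope 3 vs supply slope 4).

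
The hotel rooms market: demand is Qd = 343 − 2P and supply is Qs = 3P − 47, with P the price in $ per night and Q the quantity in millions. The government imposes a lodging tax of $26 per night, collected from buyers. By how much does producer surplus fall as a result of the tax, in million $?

Producer surplus falls by $1782.56 million.

Before the tax: set 343 − 2P = 3P − 47 → P* = $78, Q* = 187.
With the tax collected from buyers, demand (in seller-price terms) shifts: Qd = 343 − 2(P + 26).
Solving gives Q = 155.8 with buyers paying $93.6 and suppliers receiving $67.6 (the $26 wedge).
ΔPS is the trapezoid between Q = 155.8 and Q = 187 of height $10.4: ½ · (187 + 155.8) · 10.4 = $1782.56.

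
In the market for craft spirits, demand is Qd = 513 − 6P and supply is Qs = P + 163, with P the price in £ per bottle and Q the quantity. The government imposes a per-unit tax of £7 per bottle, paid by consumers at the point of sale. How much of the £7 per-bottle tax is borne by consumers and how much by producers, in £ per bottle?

Consumers bear £1 per bottle; producers bear £6 per bottle.

Before the tax: set 513 − 6P = P + 163 → P* = £50, Q* = 213.
With the tax collected from consumers, demand (in seller-price terms) shifts: Qd = 513 − 6(P + 7).
New equilibrium: consumers pay £51, producers receive £44, Q = 207. (Wedge: Pb − Ps = 7.)
Burden on consumers: £1; on producers: £6. (They sum to £7.)
The less price-elastic side of the market bears the larger share of a per-unit tax.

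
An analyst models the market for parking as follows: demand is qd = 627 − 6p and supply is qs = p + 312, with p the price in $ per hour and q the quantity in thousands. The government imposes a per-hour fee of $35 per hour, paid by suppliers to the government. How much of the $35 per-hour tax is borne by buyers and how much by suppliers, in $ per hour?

Before the tax: set 627 − 6p = p + 312 → p* = $45, q* = 357.
With the tax collected from suppliers, supply shifts: qs = (p − 35) + 312.
Solving gives q = 327 with buyers paying $50 and suppliers receiving $15 (the $35 wedge).
Burden on buyers: $5; on suppliers: $30. (They sum to $35.)

Buyers bear $5 per hour; suppliers bear $30 per hour.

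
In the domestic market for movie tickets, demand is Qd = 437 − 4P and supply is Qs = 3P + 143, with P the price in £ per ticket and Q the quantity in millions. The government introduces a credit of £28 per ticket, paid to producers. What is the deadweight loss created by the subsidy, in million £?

Before the subsidy: set 437 − 4P = 3P + 143 → P* = £42, Q* = 269.
With a per-unit subsidy paid to producers, each receives P + 28 per unit sold, so supply becomes Qs = 3(P + 28) + 143.
Solving gives Q = 317 with consumers paying £30 and producers receiving £58 (the £28 wedge).
Quantity rises by |ΔQ| = |269 − 317| = 48.
DWL = ½ · t · |ΔQ| = ½ · 28 · 48 = £672.

Deadweight loss = £672 million.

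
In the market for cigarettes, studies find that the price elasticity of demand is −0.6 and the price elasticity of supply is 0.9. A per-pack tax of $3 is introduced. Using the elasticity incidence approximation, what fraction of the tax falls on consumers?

Consumers' share ≈ 0.6.

Incidence ratio: consumers' share ≈ εs / (εs + |εd|) = 0.9 / (0.9 + 0.6) = 0.6.
Supply is the more elastic side, so consumers bear the larger share.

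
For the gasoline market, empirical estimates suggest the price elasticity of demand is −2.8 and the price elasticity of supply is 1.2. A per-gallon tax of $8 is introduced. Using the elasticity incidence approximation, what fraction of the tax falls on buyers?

Buyers' share ≈ 0.3.

Incidence ratio: buyers' share ≈ εs / (εs + |εd|) = 1.2 / (1.2 + 2.8) = 0.3.
Supply is the less elastic side, so buyers bear the smaller share.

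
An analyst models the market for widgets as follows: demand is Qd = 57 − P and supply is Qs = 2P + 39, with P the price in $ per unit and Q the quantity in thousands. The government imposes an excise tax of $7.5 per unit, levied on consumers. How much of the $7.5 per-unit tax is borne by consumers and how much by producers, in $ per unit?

Without the tax, 57 − P = 2P + 39 gives 3P = 18, so P* = $6 and Q* = 51.
With the tax collected from consumers, demand (in seller-price terms) shifts: Qd = 57 − (P + 7.5).
Solving gives Q = 46 with consumers paying $11 and producers receiving $3.5 (the $7.5 wedge).
Burden on consumers: $5; on producers: $2.5. (They sum to $7.5.)

Consumers bear $5 per unit; producers bear $2.5 per unit.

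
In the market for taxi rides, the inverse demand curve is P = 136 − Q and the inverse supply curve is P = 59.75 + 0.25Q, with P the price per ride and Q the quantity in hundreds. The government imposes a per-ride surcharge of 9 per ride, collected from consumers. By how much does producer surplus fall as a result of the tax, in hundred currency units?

Producer surplus falls by 103.32 hundred.

Inverting to Q(P) form: Qd = 136 − P; Qs = 4P − 239.
Before the tax: set 136 − P = 4P − 239 → P* = 75, Q* = 61.
With the tax collected from consumers, demand (in seller-price terms) shifts: Qd = 136 − (P + 9).
Solving gives Q = 53.8 with consumers paying 82.2 and sellers receiving 73.2 (the 9 wedge).
ΔPS is the trapezoid between Q = 53.8 and Q = 61 of height 1.8: ½ · (61 + 53.8) · 1.8 = 103.32.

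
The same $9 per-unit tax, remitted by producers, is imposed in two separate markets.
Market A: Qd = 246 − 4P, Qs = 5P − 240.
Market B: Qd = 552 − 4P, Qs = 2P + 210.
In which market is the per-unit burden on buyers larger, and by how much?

Market A, by $2.

Market A: pre-tax P* = $54, Q* = 30; post-tax Q = 10; per-unit burden on buyers = $5.
Market B: pre-tax P* = $57, Q* = 324; post-tax Q = 312; per-unit burden on buyers = $3.
Difference: $5 vs $3 → market A is larger by $2.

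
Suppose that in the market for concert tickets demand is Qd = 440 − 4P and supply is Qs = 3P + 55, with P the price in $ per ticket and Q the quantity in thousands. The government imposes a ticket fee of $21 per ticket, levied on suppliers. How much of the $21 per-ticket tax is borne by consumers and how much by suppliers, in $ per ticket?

Before the tax: set 440 − 4P = 3P + 55 → P* = $55, Q* = 220.
With the tax collected from suppliers, supply shifts: Qs = 3(P − 21) + 55.
Solving gives Q = 184 with consumers paying $64 and suppliers receiving $43 (the $21 wedge).
Burden on consumers: $9; on suppliers: $12. (They sum to $21.)

Consumers bear $9 per ticket; suppliers bear $12 per ticket.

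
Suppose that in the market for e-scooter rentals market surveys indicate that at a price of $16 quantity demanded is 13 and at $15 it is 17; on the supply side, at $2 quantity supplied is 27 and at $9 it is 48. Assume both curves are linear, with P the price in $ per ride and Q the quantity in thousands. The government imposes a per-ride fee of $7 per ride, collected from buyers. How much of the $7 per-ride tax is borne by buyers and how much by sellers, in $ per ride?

Demand slope: (17 − 13)/(15 − 16) = -4, so Qd = 77 − 4P.
Supply slope: (48 − 27)/(9 − 2) = 3, so Qs = 3P + 21.
Without the tax, 77 − 4P = 3P + 21 gives 7P = 56, so P* = $8 and Q* = 45.
With the tax collected from buyers, demand (in seller-price terms) shifts: Qd = 77 − 4(P + 7).
New equilibrium: buyers pay $11, sellers receive $4, Q = 33. (Wedge: Pb − Ps = 7.)
Burden on buyers: $3; on sellers: $4. (They sum to $7.)
The less price-elastic side of the market bears the larger share of a per-unit tax.

Buyers bear $3 per ride; sellers bear $4 per ride.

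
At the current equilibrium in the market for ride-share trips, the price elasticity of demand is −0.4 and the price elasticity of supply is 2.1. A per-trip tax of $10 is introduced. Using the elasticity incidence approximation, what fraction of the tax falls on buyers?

Buyers' share ≈ 0.84.

Incidence ratio: buyers' share ≈ εs / (εs + |εd|) = 2.1 / (2.1 + 0.4) = 0.84.
Supply is the more elastic side, so buyers bear the larger share.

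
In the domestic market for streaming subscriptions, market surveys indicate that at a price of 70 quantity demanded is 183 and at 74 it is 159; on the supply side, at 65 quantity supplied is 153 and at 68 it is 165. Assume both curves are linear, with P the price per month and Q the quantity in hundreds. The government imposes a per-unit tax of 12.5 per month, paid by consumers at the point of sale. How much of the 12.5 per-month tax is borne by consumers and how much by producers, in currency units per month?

Demand slope: (159 − 183)/(74 − 70) = -6, so Qd = 603 − 6P.
Supply slope: (165 − 153)/(68 − 65) = 4, so Qs = 4P − 107.
Without the tax, 603 − 6P = 4P − 107 gives 10P = 710, so P* = 71 and Q* = 177.
With the tax collected from consumers, demand (in seller-price terms) shifts: Qd = 603 − 6(P + 12.5).
Solving gives Q = 147 with consumers paying 76 and producers receiving 63.5 (the 12.5 wedge).
Burden on consumers: 5; on producers: 7.5. (They sum to 12.5.)

Consumers bear 5 per month; producers bear 7.5 per month.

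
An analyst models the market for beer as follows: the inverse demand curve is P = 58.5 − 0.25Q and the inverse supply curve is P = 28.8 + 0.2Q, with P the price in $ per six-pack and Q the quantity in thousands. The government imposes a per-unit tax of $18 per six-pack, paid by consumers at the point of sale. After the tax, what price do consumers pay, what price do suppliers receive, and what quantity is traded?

Consumers pay $52; suppliers receive $34; quantity = 26.

Rewrite in direct form: Qd = 234 − 4P and Qs = 5P − 144.
Without the tax, 234 − 4P = 5P − 144 gives 9P = 378, so P* = $42 and Q* = 66.
With the tax collected from consumers, demand (in seller-price terms) shifts: Qd = 234 − 4(P + 18).
Solving gives Q = 26 with consumers paying $52 and suppliers receiving $34 (the $18 wedge).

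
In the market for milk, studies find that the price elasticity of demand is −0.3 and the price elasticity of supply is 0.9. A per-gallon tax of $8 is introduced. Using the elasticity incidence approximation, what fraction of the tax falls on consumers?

Incidence ratio: consumers' share ≈ εs / (εs + |εd|) = 0.9 / (0.9 + 0.3) = 0.75.
Supply is the more elastic side, so consumers bear the larger share.

Consumers' share ≈ 0.75.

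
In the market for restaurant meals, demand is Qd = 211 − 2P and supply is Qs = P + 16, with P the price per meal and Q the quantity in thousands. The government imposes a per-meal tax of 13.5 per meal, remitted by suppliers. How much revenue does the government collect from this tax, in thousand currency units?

Without the tax, 211 − 2P = P + 16 gives 3P = 195, so P* = 65 and Q* = 81.
With the tax collected from suppliers, supply shifts: Qs = (P − 13.5) + 16.
Solving gives Q = 72 with buyers paying 69.5 and suppliers receiving 56 (the 13.5 wedge).
Revenue = t · Q = 13.5 · 72 = 972.

Tax revenue = 972 thousand.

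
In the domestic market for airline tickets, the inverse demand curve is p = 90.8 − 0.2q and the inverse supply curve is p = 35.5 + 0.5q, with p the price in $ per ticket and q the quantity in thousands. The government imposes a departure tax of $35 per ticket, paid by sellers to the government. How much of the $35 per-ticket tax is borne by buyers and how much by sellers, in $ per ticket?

Buyers bear $10 per ticket; sellers bear $25 per ticket.

Inverting to q(p) form: qd = 454 − 5p; qs = 2p − 71.
Before the tax: set 454 − 5p = 2p − 71 → p* = $75, q* = 79.
With the tax collected from sellers, supply shifts: qs = 2(p − 35) − 71.
New equilibrium: buyers pay $85, sellers receive $50, q = 29. (Wedge: pb − ps = 35.)
Burden on buyers: $10; on sellers: $25. (They sum to $35.)
The less price-elastic side of the market bears the larger share of a per-unit tax.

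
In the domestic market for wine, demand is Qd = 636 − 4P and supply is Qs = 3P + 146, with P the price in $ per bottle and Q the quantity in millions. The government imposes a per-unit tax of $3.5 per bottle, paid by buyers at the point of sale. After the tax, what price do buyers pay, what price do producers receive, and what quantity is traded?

Buyers pay $71.5; producers receive $68; quantity = 350.

Before the tax: set 636 − 4P = 3P + 146 → P* = $70, Q* = 356.
With the tax collected from buyers, demand (in seller-price terms) shifts: Qd = 636 − 4(P + 3.5).
Solving gives Q = 350 with buyers paying $71.5 and producers receiving $68 (the $3.5 wedge).
The less price-elastic side of the market bears the larger share of a per-unit tax.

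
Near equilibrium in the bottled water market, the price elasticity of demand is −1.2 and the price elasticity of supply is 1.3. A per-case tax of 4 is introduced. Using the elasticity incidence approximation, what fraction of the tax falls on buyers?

Incidence ratio: buyers' share ≈ εs / (εs + |εd|) = 1.3 / (1.3 + 1.2) = 0.52.
Supply is the more elastic side, so buyers bear the larger share.

Buyers' share ≈ 0.52.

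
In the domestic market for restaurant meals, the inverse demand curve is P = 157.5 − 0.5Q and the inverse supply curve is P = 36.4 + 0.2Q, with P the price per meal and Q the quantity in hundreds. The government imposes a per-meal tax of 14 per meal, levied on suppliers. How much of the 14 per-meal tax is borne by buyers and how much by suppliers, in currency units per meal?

Buyers bear 10 per meal; suppliers bear 4 per meal.

Inverting to Q(P) form: Qd = 315 − 2P; Qs = 5P − 182.
Without the tax, 315 − 2P = 5P − 182 gives 7P = 497, so P* = 71 and Q* = 173.
With the tax collected from suppliers, supply shifts: Qs = 5(P − 14) − 182.
Solving gives Q = 153 with buyers paying 81 and suppliers receiving 67 (the 14 wedge).
Burden on buyers: 10; on suppliers: 4. (They sum to 14.)
The less price-elastic side of the market bears the larger share of a per-unit tax.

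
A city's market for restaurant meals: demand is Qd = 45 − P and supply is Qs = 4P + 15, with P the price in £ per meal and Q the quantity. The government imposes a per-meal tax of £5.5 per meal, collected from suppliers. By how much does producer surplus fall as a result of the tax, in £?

Producer surplus falls by £40.48.

Without the tax, 45 − P = 4P + 15 gives 5P = 30, so P* = £6 and Q* = 39.
With the tax collected from suppliers, supply shifts: Qs = 4(P − 5.5) + 15.
Solving gives Q = 34.6 with buyers paying £10.4 and suppliers receiving £4.9 (the £5.5 wedge).
ΔPS is the trapezoid between Q = 34.6 and Q = 39 of height £1.1: ½ · (39 + 34.6) · 1.1 = £40.48.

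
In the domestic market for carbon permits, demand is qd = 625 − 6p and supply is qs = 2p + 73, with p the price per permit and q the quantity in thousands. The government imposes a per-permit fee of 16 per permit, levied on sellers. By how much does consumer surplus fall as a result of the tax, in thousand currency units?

Before the tax: set 625 − 6p = 2p + 73 → p* = 69, q* = 211.
With the tax collected from sellers, supply shifts: qs = 2(p − 16) + 73.
Solving gives q = 187 with consumers paying 73 and sellers receiving 57 (the 16 wedge).
ΔCS is the trapezoid between Q = 187 and Q = 211 of height 4: ½ · (211 + 187) · 4 = 796.

Consumer surplus falls by 796 thousand.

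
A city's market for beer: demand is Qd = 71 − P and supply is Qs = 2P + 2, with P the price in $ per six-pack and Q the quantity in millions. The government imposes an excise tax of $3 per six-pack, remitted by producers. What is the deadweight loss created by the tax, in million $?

Before the tax: set 71 − P = 2P + 2 → P* = $23, Q* = 48.
With the tax collected from producers, supply shifts: Qs = 2(P − 3) + 2.
New equilibrium: buyers pay $25, producers receive $22, Q = 46. (Wedge: Pb − Ps = 3.)
Quantity falls by |ΔQ| = |48 − 46| = 2.
DWL = ½ · t · |ΔQ| = ½ · 3 · 2 = $3.

Deadweight loss = $3 million.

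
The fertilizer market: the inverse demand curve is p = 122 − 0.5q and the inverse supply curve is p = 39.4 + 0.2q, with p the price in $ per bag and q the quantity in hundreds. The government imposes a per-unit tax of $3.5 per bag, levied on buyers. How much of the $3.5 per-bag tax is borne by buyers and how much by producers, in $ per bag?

Rewrite in direct form: qd = 244 − 2p and qs = 5p − 197.
Without the tax, 244 − 2p = 5p − 197 gives 7p = 441, so p* = $63 and q* = 118.
With the tax collected from buyers, demand (in seller-price terms) shifts: qd = 244 − 2(p + 3.5).
New equilibrium: buyers pay $65.5, producers receive $62, q = 113. (Wedge: pb − ps = 3.5.)
Burden on buyers: $2.5; on producers: $1. (They sum to $3.5.)
The less price-elastic side of the market bears the larger share of a per-unit tax.

Buyers bear $2.5 per bag; producers bear $1 per bag.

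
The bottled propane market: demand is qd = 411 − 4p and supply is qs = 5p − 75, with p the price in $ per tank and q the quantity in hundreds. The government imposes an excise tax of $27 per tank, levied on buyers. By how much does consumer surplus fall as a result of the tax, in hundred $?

Consumer surplus falls by $2475 hundred.

Without the tax, 411 − 4p = 5p − 75 gives 9p = 486, so p* = $54 and q* = 195.
With the tax collected from buyers, demand (in seller-price terms) shifts: qd = 411 − 4(p + 27).
Solving gives q = 135 with buyers paying $69 and producers receiving $42 (the $27 wedge).
ΔCS is the trapezoid between Q = 135 and Q = 195 of height $15: ½ · (195 + 135) · 15 = $2475.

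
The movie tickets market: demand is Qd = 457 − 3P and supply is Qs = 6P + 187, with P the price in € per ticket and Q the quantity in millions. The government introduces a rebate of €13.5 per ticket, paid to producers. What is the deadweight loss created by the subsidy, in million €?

Deadweight loss = €182.25 million.

Without the subsidy, 457 − 3P = 6P + 187 gives 9P = 270, so P* = €30 and Q* = 367.
With a per-unit subsidy paid to producers, each receives P + 13.5 per unit sold, so supply becomes Qs = 6(P + 13.5) + 187.
New equilibrium: buyers pay €21, producers receive €34.5, Q = 394. (Wedge: Pb − Ps = −13.5.)
Quantity rises by |ΔQ| = |367 − 394| = 27.
DWL = ½ · t · |ΔQ| = ½ · 13.5 · 27 = €182.25.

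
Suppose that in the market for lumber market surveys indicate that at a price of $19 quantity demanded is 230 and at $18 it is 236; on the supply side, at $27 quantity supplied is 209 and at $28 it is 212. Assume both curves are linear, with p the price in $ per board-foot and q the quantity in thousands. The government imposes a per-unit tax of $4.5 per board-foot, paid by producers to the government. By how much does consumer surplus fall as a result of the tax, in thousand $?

Demand slope: (236 − 230)/(18 − 19) = -6, so qd = 344 − 6p.
Supply slope: (212 − 209)/(28 − 27) = 3, so qs = 3p + 128.
Before the tax: set 344 − 6p = 3p + 128 → p* = $24, q* = 200.
With the tax collected from producers, supply shifts: qs = 3(p − 4.5) + 128.
New equilibrium: consumers pay $25.5, producers receive $21, q = 191. (Wedge: pb − ps = 4.5.)
ΔCS is the trapezoid between Q = 191 and Q = 200 of height $1.5: ½ · (200 + 191) · 1.5 = $293.25.

Consumer surplus falls by $293.25 thousand.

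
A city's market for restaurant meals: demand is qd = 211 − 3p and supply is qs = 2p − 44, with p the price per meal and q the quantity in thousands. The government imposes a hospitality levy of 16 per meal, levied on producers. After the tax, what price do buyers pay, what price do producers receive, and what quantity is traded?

Buyers pay 57.4; producers receive 41.4; quantity = 38.8.

Before the tax: set 211 − 3p = 2p − 44 → p* = 51, q* = 58.
With the tax collected from producers, supply shifts: qs = 2(p − 16) − 44.
New equilibrium: buyers pay 57.4, producers receive 41.4, q = 38.8. (Wedge: pb − ps = 16.)
The less price-elastic side of the market bears the larger share of a per-unit tax.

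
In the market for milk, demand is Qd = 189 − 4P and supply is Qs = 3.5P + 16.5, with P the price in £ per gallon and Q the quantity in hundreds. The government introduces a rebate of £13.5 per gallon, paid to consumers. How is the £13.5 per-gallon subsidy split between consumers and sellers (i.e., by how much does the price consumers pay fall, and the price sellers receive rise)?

Consumers gain £6.3 per gallon; sellers gain £7.2 per gallon.

Without the subsidy, 189 − 4P = 3.5P + 16.5 gives 7.5P = 172.5, so P* = £23 and Q* = 97.
With a per-unit subsidy paid to consumers, each effectively pays P − 13.5, so demand becomes Qd = 189 − 4(P − 13.5).
New equilibrium: consumers pay £16.7, sellers receive £30.2, Q = 122.2. (Wedge: Pb − Ps = −13.5.)
Gain to consumers: £6.3; to sellers: £7.2. (They sum to £13.5.)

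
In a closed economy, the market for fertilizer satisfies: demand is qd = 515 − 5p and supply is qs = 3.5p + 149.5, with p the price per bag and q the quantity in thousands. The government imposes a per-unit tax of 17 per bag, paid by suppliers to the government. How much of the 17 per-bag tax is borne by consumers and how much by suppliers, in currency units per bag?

Without the tax, 515 − 5p = 3.5p + 149.5 gives 8.5p = 365.5, so p* = 43 and q* = 300.
With the tax collected from suppliers, supply shifts: qs = 3.5(p − 17) + 149.5.
Solving gives q = 265 with consumers paying 50 and suppliers receiving 33 (the 17 wedge).
Burden on consumers: 7; on suppliers: 10. (They sum to 17.)

Consumers bear 7 per bag; suppliers bear 10 per bag.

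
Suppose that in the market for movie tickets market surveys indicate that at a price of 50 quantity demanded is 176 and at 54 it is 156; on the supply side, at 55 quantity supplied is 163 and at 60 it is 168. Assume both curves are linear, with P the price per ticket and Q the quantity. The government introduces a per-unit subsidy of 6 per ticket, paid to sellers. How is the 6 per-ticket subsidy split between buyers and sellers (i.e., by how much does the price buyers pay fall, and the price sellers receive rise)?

Buyers gain 1 per ticket; sellers gain 5 per ticket.

Demand slope: (156 − 176)/(54 − 50) = -5, so Qd = 426 − 5P.
Supply slope: (168 − 163)/(60 − 55) = 1, so Qs = P + 108.
Before the subsidy: set 426 − 5P = P + 108 → P* = 53, Q* = 161.
With a per-unit subsidy paid to sellers, each receives P + 6 per unit sold, so supply becomes Qs = (P + 6) + 108.
Solving gives Q = 166 with buyers paying 52 and sellers receiving 58 (the 6 wedge).
Gain to buyers: 1; to sellers: 5. (They sum to 6.)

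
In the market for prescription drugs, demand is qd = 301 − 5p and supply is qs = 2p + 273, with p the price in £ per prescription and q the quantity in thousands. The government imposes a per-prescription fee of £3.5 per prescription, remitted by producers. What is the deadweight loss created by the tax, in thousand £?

Deadweight loss = £8.75 thousand.

Without the tax, 301 − 5p = 2p + 273 gives 7p = 28, so p* = £4 and q* = 281.
With the tax collected from producers, supply shifts: qs = 2(p − 3.5) + 273.
New equilibrium: consumers pay £5, producers receive £1.5, q = 276. (Wedge: pb − ps = 3.5.)
Quantity falls by |ΔQ| = |281 − 276| = 5.
DWL = ½ · t · |ΔQ| = ½ · 3.5 · 5 = £8.75.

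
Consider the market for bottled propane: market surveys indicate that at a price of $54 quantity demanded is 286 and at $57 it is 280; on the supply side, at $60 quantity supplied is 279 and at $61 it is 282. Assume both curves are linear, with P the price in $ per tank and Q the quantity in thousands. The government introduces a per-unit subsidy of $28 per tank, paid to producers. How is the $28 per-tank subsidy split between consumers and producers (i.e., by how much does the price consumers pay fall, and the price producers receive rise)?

Demand slope: (280 − 286)/(57 − 54) = -2, so Qd = 394 − 2P.
Supply slope: (282 − 279)/(61 − 60) = 3, so Qs = 3P + 99.
Before the subsidy: set 394 − 2P = 3P + 99 → P* = $59, Q* = 276.
With a per-unit subsidy paid to producers, each receives P + 28 per unit sold, so supply becomes Qs = 3(P + 28) + 99.
New equilibrium: consumers pay $42.2, producers receive $70.2, Q = 309.6. (Wedge: Pb − Ps = −28.)
Gain to consumers: $16.8; to producers: $11.2. (They sum to $28.)

Consumers gain $16.8 per tank; producers gain $11.2 per tank.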